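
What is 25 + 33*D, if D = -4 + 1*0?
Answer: -107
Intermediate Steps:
D = -4 (D = -4 + 0 = -4)
25 + 33*D = 25 + 33*(-4) = 25 - 132 = -107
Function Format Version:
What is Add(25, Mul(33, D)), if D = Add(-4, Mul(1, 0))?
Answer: -107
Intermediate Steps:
D = -4 (D = Add(-4, 0) = -4)
Add(25, Mul(33, D)) = Add(25, Mul(33, -4)) = Add(25, -132) = -107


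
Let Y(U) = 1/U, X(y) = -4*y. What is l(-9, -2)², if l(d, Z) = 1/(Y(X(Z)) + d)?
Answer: 64/5041 ≈ 0.012696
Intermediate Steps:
Y(U) = 1/U
l(d, Z) = 1/(d - 1/(4*Z)) (l(d, Z) = 1/(1/(-4*Z) + d) = 1/(-1/(4*Z) + d) = 1/(d - 1/(4*Z)))
l(-9, -2)² = (4*(-2)/(-1 + 4*(-2)*(-9)))² = (4*(-2)/(-1 + 72))² = (4*(-2)/71)² = (4*(-2)*(1/71))² = (-8/71)² = 64/5041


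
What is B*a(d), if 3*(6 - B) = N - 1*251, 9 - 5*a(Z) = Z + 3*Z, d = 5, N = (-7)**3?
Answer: -2244/5 ≈ -448.80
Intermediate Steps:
N = -343
a(Z) = 9/5 - 4*Z/5 (a(Z) = 9/5 - (Z + 3*Z)/5 = 9/5 - 4*Z/5)
B = 204 (B = 6 - (-343 - 1*251)/3 = 6 - (-343 - 251)/3 = 6 - 1/3*(-594) = 6 + 198 = 204)
B*a(d) = 204*(9/5 - 4/5*5) = 204*(9/5 - 4) = 204*(-11/5) = -2244/5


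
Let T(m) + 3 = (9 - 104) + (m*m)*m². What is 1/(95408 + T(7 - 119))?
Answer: 1/157447246 ≈ 6.3513e-9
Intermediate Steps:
T(m) = -98 + m⁴ (T(m) = -3 + ((9 - 104) + (m*m)*m²) = -3 + (-95 + m²*m²) = -3 + (-95 + m⁴) = -98 + m⁴)
1/(95408 + T(7 - 119)) = 1/(95408 + (-98 + (7 - 119)⁴)) = 1/(95408 + (-98 + (-112)⁴)) = 1/(95408 + (-98 + 157351936)) = 1/(95408 + 157351838) = 1/157447246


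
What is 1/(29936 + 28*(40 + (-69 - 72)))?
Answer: 1/27108 ≈ 3.6889e-5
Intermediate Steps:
1/(29936 + 28*(40 + (-69 - 72))) = 1/(29936 + 28*(40 - 141)) = 1/(29936 + 28*(-101)) = 1/(29936 - 2828) = 1/27108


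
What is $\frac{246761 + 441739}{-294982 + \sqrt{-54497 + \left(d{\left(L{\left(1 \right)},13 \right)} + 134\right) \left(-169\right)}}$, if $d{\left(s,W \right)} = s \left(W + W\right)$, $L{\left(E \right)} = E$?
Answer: $- \frac{203095107000}{87014461861} - \frac{688500 i \sqrt{81537}}{87014461861} \approx -2.334 - 0.0022594 i$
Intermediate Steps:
$d{\left(s,W \right)} = 2 W s$ ($d{\left(s,W \right)} = s 2 W = 2 W s$)
$\frac{246761 + 441739}{-294982 + \sqrt{-54497 + \left(d{\left(L{\left(1 \right)},13 \right)} + 134\right) \left(-169\right)}} = \frac{246761 + 441739}{-294982 + \sqrt{-54497 + \left(2 \cdot 13 \cdot 1 + 134\right) \left(-169\right)}} = \frac{688500}{-294982 + \sqrt{-54497 + \left(26 + 134\right) \left(-169\right)}} = \frac{688500}{-294982 + \sqrt{-54497 + 160 \left(-169\right)}} = \frac{688500}{-294982 + \sqrt{-54497 - 27040}} = \frac{688500}{-294982 + \sqrt{-81537}} = \frac{688500}{-294982 + i \sqrt{81537}}$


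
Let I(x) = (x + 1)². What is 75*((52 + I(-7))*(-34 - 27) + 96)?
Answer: -395400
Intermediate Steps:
I(x) = (1 + x)²
75*((52 + I(-7))*(-34 - 27) + 96) = 75*((52 + (1 - 7)²)*(-34 - 27) + 96) = 75*((52 + (-6)²)*(-61) + 96) = 75*((52 + 36)*(-61) + 96) = 75*(88*(-61) + 96) = 75*(-5368 + 96) = 75*(-5272) = -395400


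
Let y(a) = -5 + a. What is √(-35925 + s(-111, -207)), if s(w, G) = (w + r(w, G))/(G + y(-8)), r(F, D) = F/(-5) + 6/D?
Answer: I*√17103700266/690 ≈ 189.54*I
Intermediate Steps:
r(F, D) = 6/D - F/5 (r(F, D) = F*(-⅕) + 6/D = -F/5 + 6/D = 6/D - F/5)
s(w, G) = (6/G + 4*w/5)/(-13 + G) (s(w, G) = (w + (6/G - w/5))/(G + (-5 - 8)) = (6/G + 4*w/5)/(G - 13) = (6/G + 4*w/5)/(-13 + G))
√(-35925 + s(-111, -207)) = √(-35925 + (⅖)*(15 + 2*(-207)*(-111))/(-207*(-13 - 207))) = √(-35925 + (⅖)*(-1/207)*(15 + 45954)/(-220)) = √(-35925 + (⅖)*(-1/207)*(-1/220)*45969) = √(-35925 + 1393/3450) = √(-123939857/3450) = I*√17103700266/690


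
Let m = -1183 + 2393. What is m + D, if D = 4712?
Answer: 5922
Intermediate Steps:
m = 1210
m + D = 1210 + 4712 = 5922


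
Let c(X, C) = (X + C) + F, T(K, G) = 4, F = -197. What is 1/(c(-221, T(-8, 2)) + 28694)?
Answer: 1/28280 ≈ 3.5361e-5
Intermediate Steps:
c(X, C) = -197 + C + X (c(X, C) = (X + C) - 197 = (C + X) - 197 = -197 + C + X)
1/(c(-221, T(-8, 2)) + 28694) = 1/((-197 + 4 - 221) + 28694) = 1/(-414 + 28694) = 1/28280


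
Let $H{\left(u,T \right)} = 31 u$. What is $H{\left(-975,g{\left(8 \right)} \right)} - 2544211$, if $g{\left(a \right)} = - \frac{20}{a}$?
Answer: $-2574436$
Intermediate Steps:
$H{\left(-975,g{\left(8 \right)} \right)} - 2544211 = 31 \left(-975\right) - 2544211 = -30225 - 2544211 = -2574436$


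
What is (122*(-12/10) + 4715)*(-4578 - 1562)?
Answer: -28051204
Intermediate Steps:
(122*(-12/10) + 4715)*(-4578 - 1562) = (122*(-12*⅒) + 4715)*(-6140) = (122*(-6/5) + 4715)*(-6140) = (-732/5 + 4715)*(-6140) = (22843/5)*(-6140) = -28051204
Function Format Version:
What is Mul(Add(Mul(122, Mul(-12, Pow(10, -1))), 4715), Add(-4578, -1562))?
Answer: -28051204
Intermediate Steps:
Mul(Add(Mul(122, Mul(-12, Pow(10, -1))), 4715), Add(-4578, -1562)) = Mul(Add(Mul(122, Mul(-12, Rational(1, 10))), 4715), -6140) = Mul(Add(Mul(122, Rational(-6, 5)), 4715), -6140) = Mul(Add(Rational(-732, 5), 4715), -6140) = Mul(Rational(22843, 5), -6140) = -28051204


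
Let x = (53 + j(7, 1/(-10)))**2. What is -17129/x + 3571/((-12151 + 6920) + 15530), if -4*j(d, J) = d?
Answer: -2672513861/432815475 ≈ -6.1747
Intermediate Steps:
j(d, J) = -d/4
x = 42025/16 (x = (53 - 1/4*7)**2 = (53 - 7/4)**2 = (205/4)**2 = 42025/16 ≈ 2626.6)
-17129/x + 3571/((-12151 + 6920) + 15530) = -17129/42025/16 + 3571/((-12151 + 6920) + 15530) = -17129*16/42025 + 3571/(-5231 + 15530) = -274064/42025 + 3571/10299 = -2672513861/432815475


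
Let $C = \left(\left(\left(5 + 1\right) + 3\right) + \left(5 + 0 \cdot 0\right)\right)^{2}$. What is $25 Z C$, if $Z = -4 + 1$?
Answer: $-14700$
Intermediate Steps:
$Z = -3$
$C = 196$ ($C = \left(\left(6 + 3\right) + \left(5 + 0\right)\right)^{2} = \left(9 + 5\right)^{2} = 14^{2} = 196$)
$25 Z C = 25 \left(-3\right) 196 = \left(-75\right) 196 = -14700$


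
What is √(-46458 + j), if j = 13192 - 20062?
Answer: 4*I*√3333 ≈ 230.93*I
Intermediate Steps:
j = -6870
√(-46458 + j) = √(-46458 - 6870) = √(-53328) = 4*I*√3333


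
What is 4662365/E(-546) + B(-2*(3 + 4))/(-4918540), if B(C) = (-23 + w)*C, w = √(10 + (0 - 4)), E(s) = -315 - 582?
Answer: -11466014517967/2205965190 + 7*√6/2459270 ≈ -5197.7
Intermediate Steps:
E(s) = -897
w = √6 (w = √(10 - 4) = √6 ≈ 2.4495)
B(C) = C*(-23 + √6) (B(C) = (-23 + √6)*C = C*(-23 + √6))
4662365/E(-546) + B(-2*(3 + 4))/(-4918540) = 4662365/(-897) + ((-2*(3 + 4))*(-23 + √6))/(-4918540) = 4662365*(-1/897) + ((-2*7)*(-23 + √6))*(-1/4918540) = -4662365/897 - 14*(-23 + √6)*(-1/4918540) = -4662365/897 + (322 - 14*√6)*(-1/4918540) = -4662365/897 + (-161/2459270 + 7*√6/2459270) = -11466014517967/2205965190 + 7*√6/2459270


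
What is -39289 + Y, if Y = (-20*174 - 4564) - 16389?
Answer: -63722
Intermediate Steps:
Y = -24433 (Y = (-3480 - 4564) - 16389 = -8044 - 16389 = -24433)
-39289 + Y = -39289 - 24433 = -63722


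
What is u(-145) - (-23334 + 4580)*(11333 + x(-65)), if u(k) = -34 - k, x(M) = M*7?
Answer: 204006123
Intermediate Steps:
x(M) = 7*M
u(-145) - (-23334 + 4580)*(11333 + x(-65)) = (-34 - 1*(-145)) - (-23334 + 4580)*(11333 + 7*(-65)) = (-34 + 145) - (-18754)*(11333 - 455) = 111 - (-18754)*10878 = 111 - 1*(-204006012) = 111 + 204006012 = 204006123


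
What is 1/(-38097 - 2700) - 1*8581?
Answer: -350079058/40797 ≈ -8581.0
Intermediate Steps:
1/(-38097 - 2700) - 1*8581 = 1/(-40797) - 8581 = -1/40797 - 8581 = -350079058/40797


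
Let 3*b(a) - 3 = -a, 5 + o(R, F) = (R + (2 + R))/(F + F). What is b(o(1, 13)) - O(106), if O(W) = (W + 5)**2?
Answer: -160139/13 ≈ -12318.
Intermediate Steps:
O(W) = (5 + W)**2
o(R, F) = -5 + (2 + 2*R)/(2*F) (o(R, F) = -5 + (R + (2 + R))/(F + F) = -5 + (2 + 2*R)/((2*F)) = -5 + (2 + 2*R)*(1/(2*F)) = -5 + (2 + 2*R)/(2*F))
b(a) = 1 - a/3 (b(a) = 1 + (-a)/3 = 1 - a/3)
b(o(1, 13)) - O(106) = (1 - (1 + 1 - 5*13)/(3*13)) - (5 + 106)**2 = (1 - (1 + 1 - 65)/39) - 1*111**2 = (1 - (-63)/39) - 1*12321 = (1 - 1/3*(-63/13)) - 12321 = (1 + 21/13) - 12321 = 34/13 - 12321 = -160139/13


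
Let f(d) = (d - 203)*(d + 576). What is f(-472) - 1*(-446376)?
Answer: 376176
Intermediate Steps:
f(d) = (-203 + d)*(576 + d)
f(-472) - 1*(-446376) = (-116928 + (-472)**2 + 373*(-472)) - 1*(-446376) = (-116928 + 222784 - 176056) + 446376 = -70200 + 446376 = 376176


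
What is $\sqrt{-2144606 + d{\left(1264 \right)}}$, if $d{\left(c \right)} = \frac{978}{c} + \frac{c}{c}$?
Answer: $\frac{i \sqrt{214151599618}}{316} \approx 1464.4 i$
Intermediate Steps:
$d{\left(c \right)} = 1 + \frac{978}{c}$ ($d{\left(c \right)} = \frac{978}{c} + 1 = 1 + \frac{978}{c}$)
$\sqrt{-2144606 + d{\left(1264 \right)}} = \sqrt{-2144606 + \frac{978 + 1264}{1264}} = \sqrt{-2144606 + \frac{1}{1264} \cdot 2242} = \sqrt{-2144606 + \frac{1121}{632}} = \sqrt{- \frac{1355389871}{632}} = \frac{i \sqrt{214151599618}}{316}$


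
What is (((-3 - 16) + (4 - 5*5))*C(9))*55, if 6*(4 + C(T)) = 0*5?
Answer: 8800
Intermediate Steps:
C(T) = -4 (C(T) = -4 + (0*5)/6 = -4 + (⅙)*0 = -4 + 0 = -4)
(((-3 - 16) + (4 - 5*5))*C(9))*55 = (((-3 - 16) + (4 - 5*5))*(-4))*55 = ((-19 + (4 - 25))*(-4))*55 = ((-19 - 21)*(-4))*55 = -40*(-4)*55 = 160*55 = 8800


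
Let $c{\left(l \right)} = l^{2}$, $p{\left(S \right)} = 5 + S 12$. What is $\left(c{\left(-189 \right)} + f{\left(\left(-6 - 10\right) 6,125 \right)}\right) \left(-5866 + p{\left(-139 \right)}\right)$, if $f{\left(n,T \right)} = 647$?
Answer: $-273814672$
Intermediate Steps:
$p{\left(S \right)} = 5 + 12 S$
$\left(c{\left(-189 \right)} + f{\left(\left(-6 - 10\right) 6,125 \right)}\right) \left(-5866 + p{\left(-139 \right)}\right) = \left(\left(-189\right)^{2} + 647\right) \left(-5866 + \left(5 + 12 \left(-139\right)\right)\right) = \left(35721 + 647\right) \left(-5866 + \left(5 - 1668\right)\right) = 36368 \left(-5866 - 1663\right) = 36368 \left(-7529\right) = -273814672$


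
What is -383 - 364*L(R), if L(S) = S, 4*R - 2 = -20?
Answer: 1255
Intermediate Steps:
R = -9/2 (R = 1/2 + (1/4)*(-20) = 1/2 - 5 = -9/2 ≈ -4.5000)
-383 - 364*L(R) = -383 - 364*(-9/2) = -383 + 1638 = 1255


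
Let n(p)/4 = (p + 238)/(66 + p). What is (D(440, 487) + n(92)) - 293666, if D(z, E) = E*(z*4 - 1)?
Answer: 44475053/79 ≈ 5.6298e+5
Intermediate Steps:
D(z, E) = E*(-1 + 4*z) (D(z, E) = E*(4*z - 1) = E*(-1 + 4*z))
n(p) = 4*(238 + p)/(66 + p) (n(p) = 4*((p + 238)/(66 + p)) = 4*((238 + p)/(66 + p)) = 4*(238 + p)/(66 + p))
(D(440, 487) + n(92)) - 293666 = (487*(-1 + 4*440) + 4*(238 + 92)/(66 + 92)) - 293666 = (487*(-1 + 1760) + 4*330/158) - 293666 = (487*1759 + 4*(1/158)*330) - 293666 = (856633 + 660/79) - 293666 = 67674667/79 - 293666 = 44475053/79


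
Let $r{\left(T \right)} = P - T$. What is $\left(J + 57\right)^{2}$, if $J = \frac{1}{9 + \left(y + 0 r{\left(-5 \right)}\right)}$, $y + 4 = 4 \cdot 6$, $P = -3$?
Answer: $\frac{2735716}{841} \approx 3252.9$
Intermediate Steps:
$r{\left(T \right)} = -3 - T$
$y = 20$ ($y = -4 + 4 \cdot 6 = -4 + 24 = 20$)
$J = \frac{1}{29}$ ($J = \frac{1}{9 + \left(20 + 0 \left(-3 - -5\right)\right)} = \frac{1}{9 + \left(20 + 0 \left(-3 + 5\right)\right)} = \frac{1}{9 + \left(20 + 0 \cdot 2\right)} = \frac{1}{9 + \left(20 + 0\right)} = \frac{1}{9 + 20} = \frac{1}{29} \approx 0.034483$)
$\left(J + 57\right)^{2} = \left(\frac{1}{29} + 57\right)^{2} = \left(\frac{1654}{29}\right)^{2} = \frac{2735716}{841}$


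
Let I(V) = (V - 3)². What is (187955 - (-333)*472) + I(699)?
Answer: 829547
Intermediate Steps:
I(V) = (-3 + V)²
(187955 - (-333)*472) + I(699) = (187955 - (-333)*472) + (-3 + 699)² = (187955 - 1*(-157176)) + 696² = (187955 + 157176) + 484416 = 345131 + 484416 = 829547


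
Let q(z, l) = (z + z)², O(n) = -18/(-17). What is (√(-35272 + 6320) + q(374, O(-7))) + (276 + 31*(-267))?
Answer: 551503 + 2*I*√7238 ≈ 5.515e+5 + 170.15*I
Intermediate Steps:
O(n) = 18/17 (O(n) = -18*(-1/17) = 18/17)
q(z, l) = 4*z² (q(z, l) = (2*z)² = 4*z²)
(√(-35272 + 6320) + q(374, O(-7))) + (276 + 31*(-267)) = (√(-35272 + 6320) + 4*374²) + (276 + 31*(-267)) = (√(-28952) + 4*139876) + (276 - 8277) = (2*I*√7238 + 559504) - 8001 = (559504 + 2*I*√7238) - 8001 = 551503 + 2*I*√7238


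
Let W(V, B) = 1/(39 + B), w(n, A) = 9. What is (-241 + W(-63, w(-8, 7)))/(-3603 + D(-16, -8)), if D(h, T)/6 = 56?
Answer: 11567/156816 ≈ 0.073762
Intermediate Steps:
D(h, T) = 336 (D(h, T) = 6*56 = 336)
(-241 + W(-63, w(-8, 7)))/(-3603 + D(-16, -8)) = (-241 + 1/(39 + 9))/(-3603 + 336) = (-241 + 1/48)/(-3267) = (-241 + 1/48)*(-1/3267) = -11567/48*(-1/3267) = 11567/156816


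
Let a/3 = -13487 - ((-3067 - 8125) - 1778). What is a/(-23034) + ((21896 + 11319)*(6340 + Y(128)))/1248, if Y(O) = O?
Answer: 480623793/2792 ≈ 1.7214e+5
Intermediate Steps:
a = -1551 (a = 3*(-13487 - ((-3067 - 8125) - 1778)) = 3*(-13487 - (-11192 - 1778)) = 3*(-13487 - 1*(-12970)) = 3*(-13487 + 12970) = 3*(-517) = -1551)
a/(-23034) + ((21896 + 11319)*(6340 + Y(128)))/1248 = -1551/(-23034) + ((21896 + 11319)*(6340 + 128))/1248 = -1551*(-1/23034) + (33215*6468)*(1/1248) = 47/698 + 214834620*(1/1248) = 47/698 + 1377145/8 = 480623793/2792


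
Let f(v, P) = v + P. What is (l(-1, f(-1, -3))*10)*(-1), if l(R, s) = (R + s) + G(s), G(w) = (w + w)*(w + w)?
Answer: -590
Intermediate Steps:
f(v, P) = P + v
G(w) = 4*w² (G(w) = (2*w)*(2*w) = 4*w²)
l(R, s) = R + s + 4*s² (l(R, s) = (R + s) + 4*s² = R + s + 4*s²)
(l(-1, f(-1, -3))*10)*(-1) = ((-1 + (-3 - 1) + 4*(-3 - 1)²)*10)*(-1) = ((-1 - 4 + 4*(-4)²)*10)*(-1) = ((-1 - 4 + 4*16)*10)*(-1) = ((-1 - 4 + 64)*10)*(-1) = (59*10)*(-1) = 590*(-1) = -590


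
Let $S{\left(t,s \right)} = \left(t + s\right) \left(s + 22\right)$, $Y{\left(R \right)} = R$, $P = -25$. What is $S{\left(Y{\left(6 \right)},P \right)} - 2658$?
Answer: $-2601$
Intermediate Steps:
$S{\left(t,s \right)} = \left(22 + s\right) \left(s + t\right)$ ($S{\left(t,s \right)} = \left(s + t\right) \left(22 + s\right) = \left(22 + s\right) \left(s + t\right)$)
$S{\left(Y{\left(6 \right)},P \right)} - 2658 = \left(\left(-25\right)^{2} + 22 \left(-25\right) + 22 \cdot 6 - 150\right) - 2658 = \left(625 - 550 + 132 - 150\right) - 2658 = 57 - 2658 = -2601$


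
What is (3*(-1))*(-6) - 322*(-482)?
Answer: 155222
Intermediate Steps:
(3*(-1))*(-6) - 322*(-482) = -3*(-6) + 155204 = 18 + 155204 = 155222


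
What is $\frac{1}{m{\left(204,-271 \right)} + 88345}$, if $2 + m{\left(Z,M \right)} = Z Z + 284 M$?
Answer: $\frac{1}{52995} \approx 1.887 \cdot 10^{-5}$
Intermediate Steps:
$m{\left(Z,M \right)} = -2 + Z^{2} + 284 M$ ($m{\left(Z,M \right)} = -2 + \left(Z Z + 284 M\right) = -2 + \left(Z^{2} + 284 M\right) = -2 + Z^{2} + 284 M$)
$\frac{1}{m{\left(204,-271 \right)} + 88345} = \frac{1}{\left(-2 + 204^{2} + 284 \left(-271\right)\right) + 88345} = \frac{1}{\left(-2 + 41616 - 76964\right) + 88345} = \frac{1}{-35350 + 88345} = \frac{1}{52995}$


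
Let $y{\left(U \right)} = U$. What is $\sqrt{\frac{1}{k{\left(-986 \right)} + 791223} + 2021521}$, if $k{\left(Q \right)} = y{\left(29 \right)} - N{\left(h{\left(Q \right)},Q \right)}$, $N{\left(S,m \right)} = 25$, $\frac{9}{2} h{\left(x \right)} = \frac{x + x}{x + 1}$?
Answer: $\frac{2 \sqrt{316388335365285209}}{791227} \approx 1421.8$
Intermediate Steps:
$h{\left(x \right)} = \frac{4 x}{9 \left(1 + x\right)}$ ($h{\left(x \right)} = \frac{2 \frac{x + x}{x + 1}}{9} = \frac{2 \frac{2 x}{1 + x}}{9} = \frac{4 x}{9 \left(1 + x\right)}$)
$k{\left(Q \right)} = 4$ ($k{\left(Q \right)} = 29 - 25 = 4$)
$\sqrt{\frac{1}{k{\left(-986 \right)} + 791223} + 2021521} = \sqrt{\frac{1}{4 + 791223} + 2021521} = \sqrt{\frac{1}{791227} + 2021521} = \sqrt{\frac{1599481996268}{791227}} = \frac{2 \sqrt{316388335365285209}}{791227}$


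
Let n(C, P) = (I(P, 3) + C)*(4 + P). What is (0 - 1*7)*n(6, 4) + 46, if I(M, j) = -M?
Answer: -66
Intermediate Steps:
n(C, P) = (4 + P)*(C - P) (n(C, P) = (-P + C)*(4 + P) = (C - P)*(4 + P) = (4 + P)*(C - P))
(0 - 1*7)*n(6, 4) + 46 = (0 - 1*7)*(-1*4² - 4*4 + 4*6 + 6*4) + 46 = (0 - 7)*(-1*16 - 16 + 24 + 24) + 46 = -7*(-16 - 16 + 24 + 24) + 46 = -7*16 + 46 = -112 + 46 = -66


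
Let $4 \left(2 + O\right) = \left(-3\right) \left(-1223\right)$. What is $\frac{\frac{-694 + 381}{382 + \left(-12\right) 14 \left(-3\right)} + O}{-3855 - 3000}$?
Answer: $- \frac{540399}{4049020} \approx -0.13346$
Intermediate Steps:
$O = \frac{3661}{4}$ ($O = -2 + \frac{\left(-3\right) \left(-1223\right)}{4} = -2 + \frac{1}{4} \cdot 3669 = -2 + \frac{3669}{4} = \frac{3661}{4} \approx 915.25$)
$\frac{\frac{-694 + 381}{382 + \left(-12\right) 14 \left(-3\right)} + O}{-3855 - 3000} = \frac{\frac{-694 + 381}{382 + \left(-12\right) 14 \left(-3\right)} + \frac{3661}{4}}{-3855 - 3000} = \frac{- \frac{313}{382 - -504} + \frac{3661}{4}}{-6855} = \left(- \frac{313}{382 + 504} + \frac{3661}{4}\right) \left(- \frac{1}{6855}\right) = \left(- \frac{313}{886} + \frac{3661}{4}\right) \left(- \frac{1}{6855}\right) = \frac{1621197}{1772} \left(- \frac{1}{6855}\right) = - \frac{540399}{4049020}$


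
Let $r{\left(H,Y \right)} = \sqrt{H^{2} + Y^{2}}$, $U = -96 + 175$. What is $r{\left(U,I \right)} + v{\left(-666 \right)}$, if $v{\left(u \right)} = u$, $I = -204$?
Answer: $-666 + \sqrt{47857} \approx -447.24$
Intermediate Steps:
$U = 79$
$r{\left(U,I \right)} + v{\left(-666 \right)} = \sqrt{79^{2} + \left(-204\right)^{2}} - 666 = \sqrt{6241 + 41616} - 666 = \sqrt{47857} - 666 = -666 + \sqrt{47857}$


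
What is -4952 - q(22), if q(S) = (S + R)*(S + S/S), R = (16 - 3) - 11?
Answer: -5504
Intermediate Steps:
R = 2 (R = 13 - 11 = 2)
q(S) = (1 + S)*(2 + S) (q(S) = (S + 2)*(S + S/S) = (2 + S)*(S + 1) = (2 + S)*(1 + S) = (1 + S)*(2 + S))
-4952 - q(22) = -4952 - (2 + 22² + 3*22) = -4952 - (2 + 484 + 66) = -4952 - 1*552 = -4952 - 552 = -5504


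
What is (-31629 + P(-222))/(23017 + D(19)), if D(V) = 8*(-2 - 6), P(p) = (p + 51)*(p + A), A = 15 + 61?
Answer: -2221/7651 ≈ -0.29029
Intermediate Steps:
A = 76
P(p) = (51 + p)*(76 + p) (P(p) = (p + 51)*(p + 76) = (51 + p)*(76 + p))
D(V) = -64 (D(V) = 8*(-8) = -64)
(-31629 + P(-222))/(23017 + D(19)) = (-31629 + (3876 + (-222)**2 + 127*(-222)))/(23017 - 64) = (-31629 + (3876 + 49284 - 28194))/22953 = (-31629 + 24966)*(1/22953) = -6663*1/22953 = -2221/7651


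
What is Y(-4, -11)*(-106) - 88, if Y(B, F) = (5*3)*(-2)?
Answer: 3092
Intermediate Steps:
Y(B, F) = -30 (Y(B, F) = 15*(-2) = -30)
Y(-4, -11)*(-106) - 88 = -30*(-106) - 88 = 3180 - 88 = 3092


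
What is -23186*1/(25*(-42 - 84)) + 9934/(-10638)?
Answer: 5982238/930825 ≈ 6.4268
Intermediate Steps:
-23186*1/(25*(-42 - 84)) + 9934/(-10638) = -23186/(25*(-126)) + 9934*(-1/10638) = -23186/(-3150) - 4967/5319 = -23186*(-1/3150) - 4967/5319 = 11593/1575 - 4967/5319 = 5982238/930825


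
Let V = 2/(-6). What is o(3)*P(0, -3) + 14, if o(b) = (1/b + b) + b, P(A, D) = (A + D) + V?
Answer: -64/9 ≈ -7.1111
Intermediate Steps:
V = -⅓ (V = 2*(-⅙) = -⅓ ≈ -0.33333)
P(A, D) = -⅓ + A + D (P(A, D) = (A + D) - ⅓ = -⅓ + A + D)
o(b) = 1/b + 2*b (o(b) = (b + 1/b) + b = 1/b + 2*b)
o(3)*P(0, -3) + 14 = (1/3 + 2*3)*(-⅓ + 0 - 3) + 14 = (⅓ + 6)*(-10/3) + 14 = (19/3)*(-10/3) + 14 = -190/9 + 14 = -64/9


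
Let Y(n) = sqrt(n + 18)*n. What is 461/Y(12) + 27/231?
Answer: 9/77 + 461*sqrt(30)/360 ≈ 7.1308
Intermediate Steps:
Y(n) = n*sqrt(18 + n) (Y(n) = sqrt(18 + n)*n = n*sqrt(18 + n))
461/Y(12) + 27/231 = 461/((12*sqrt(18 + 12))) + 27/231 = 461/((12*sqrt(30))) + 27*(1/231) = 461*(sqrt(30)/360) + 9/77 = 461*sqrt(30)/360 + 9/77 = 9/77 + 461*sqrt(30)/360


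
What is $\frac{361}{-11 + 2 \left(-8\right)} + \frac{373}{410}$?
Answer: $- \frac{137939}{11070} \approx -12.461$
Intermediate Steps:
$\frac{361}{-11 + 2 \left(-8\right)} + \frac{373}{410} = \frac{361}{-11 - 16} + 373 \cdot \frac{1}{410} = \frac{361}{-27} + \frac{373}{410} = 361 \left(- \frac{1}{27}\right) + \frac{373}{410} = - \frac{361}{27} + \frac{373}{410} = - \frac{137939}{11070}$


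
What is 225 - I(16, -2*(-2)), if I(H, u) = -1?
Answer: 226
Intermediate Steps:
225 - I(16, -2*(-2)) = 225 - 1*(-1) = 225 + 1 = 226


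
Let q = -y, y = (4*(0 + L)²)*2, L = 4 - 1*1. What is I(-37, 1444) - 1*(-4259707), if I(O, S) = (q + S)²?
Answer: 6142091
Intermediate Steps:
L = 3 (L = 4 - 1 = 3)
y = 72 (y = (4*(0 + 3)²)*2 = (4*3²)*2 = (4*9)*2 = 36*2 = 72)
q = -72 (q = -1*72 = -72)
I(O, S) = (-72 + S)²
I(-37, 1444) - 1*(-4259707) = (-72 + 1444)² - 1*(-4259707) = 1372² + 4259707 = 1882384 + 4259707 = 6142091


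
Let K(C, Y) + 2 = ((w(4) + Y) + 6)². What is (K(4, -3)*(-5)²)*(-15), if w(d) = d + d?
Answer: -44625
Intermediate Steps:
w(d) = 2*d
K(C, Y) = -2 + (14 + Y)² (K(C, Y) = -2 + ((2*4 + Y) + 6)² = -2 + ((8 + Y) + 6)² = -2 + (14 + Y)²)
(K(4, -3)*(-5)²)*(-15) = ((-2 + (14 - 3)²)*(-5)²)*(-15) = ((-2 + 11²)*25)*(-15) = ((-2 + 121)*25)*(-15) = (119*25)*(-15) = 2975*(-15) = -44625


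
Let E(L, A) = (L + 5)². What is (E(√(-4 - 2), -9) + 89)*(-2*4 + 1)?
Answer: -756 - 70*I*√6 ≈ -756.0 - 171.46*I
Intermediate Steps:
E(L, A) = (5 + L)²
(E(√(-4 - 2), -9) + 89)*(-2*4 + 1) = ((5 + √(-4 - 2))² + 89)*(-2*4 + 1) = ((5 + √(-6))² + 89)*(-8 + 1) = ((5 + I*√6)² + 89)*(-7) = (89 + (5 + I*√6)²)*(-7) = -623 - 7*(5 + I*√6)²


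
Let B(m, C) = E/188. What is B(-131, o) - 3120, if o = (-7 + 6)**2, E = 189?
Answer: -586371/188 ≈ -3119.0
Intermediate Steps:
o = 1 (o = (-1)**2 = 1)
B(m, C) = 189/188
B(-131, o) - 3120 = 189/188 - 3120 = -586371/188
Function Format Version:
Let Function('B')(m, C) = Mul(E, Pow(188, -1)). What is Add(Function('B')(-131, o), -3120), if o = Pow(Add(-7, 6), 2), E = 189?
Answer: Rational(-586371, 188) ≈ -3119.0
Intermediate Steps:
o = 1 (o = Pow(-1, 2) = 1)
Function('B')(m, C) = Rational(189, 188) (Function('B')(m, C) = Mul(189, Pow(188, -1)) = Mul(189, Rational(1, 188)) = Rational(189, 188))
Add(Function('B')(-131, o), -3120) = Add(Rational(189, 188), -3120) = Rational(-586371, 188)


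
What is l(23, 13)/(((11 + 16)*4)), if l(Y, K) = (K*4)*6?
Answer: 26/9 ≈ 2.8889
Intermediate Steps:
l(Y, K) = 24*K (l(Y, K) = (4*K)*6 = 24*K)
l(23, 13)/(((11 + 16)*4)) = (24*13)/(((11 + 16)*4)) = 312/((27*4)) = 312/108 = 312*(1/108) = 26/9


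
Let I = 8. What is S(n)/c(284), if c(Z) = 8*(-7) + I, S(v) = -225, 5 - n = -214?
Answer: 75/16 ≈ 4.6875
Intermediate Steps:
n = 219 (n = 5 - 1*(-214) = 5 + 214 = 219)
c(Z) = -48 (c(Z) = 8*(-7) + 8 = -56 + 8 = -48)
S(n)/c(284) = -225/(-48) = -225*(-1/48) = 75/16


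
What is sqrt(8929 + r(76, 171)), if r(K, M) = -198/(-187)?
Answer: sqrt(2580787)/17 ≈ 94.499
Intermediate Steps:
r(K, M) = 18/17 (r(K, M) = -198*(-1/187) = 18/17)
sqrt(8929 + r(76, 171)) = sqrt(8929 + 18/17) = sqrt(151811/17) = sqrt(2580787)/17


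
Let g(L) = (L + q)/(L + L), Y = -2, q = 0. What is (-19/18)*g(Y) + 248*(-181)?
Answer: -1615987/36 ≈ -44889.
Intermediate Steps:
g(L) = 1/2 (g(L) = (L + 0)/(L + L) = L/((2*L)) = L*(1/(2*L)) = 1/2)
(-19/18)*g(Y) + 248*(-181) = -19/18*(1/2) + 248*(-181) = -19*1/18*(1/2) - 44888 = -19/18*1/2 - 44888 = -19/36 - 44888 = -1615987/36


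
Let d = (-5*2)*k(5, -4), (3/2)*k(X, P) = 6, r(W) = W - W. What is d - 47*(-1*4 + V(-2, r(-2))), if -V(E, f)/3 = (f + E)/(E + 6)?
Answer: 155/2 ≈ 77.500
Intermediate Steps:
r(W) = 0
k(X, P) = 4 (k(X, P) = (2/3)*6 = 4)
V(E, f) = -3*(E + f)/(6 + E) (V(E, f) = -3*(f + E)/(E + 6) = -3*(E + f)/(6 + E))
d = -40 (d = -5*2*4 = -10*4 = -40)
d - 47*(-1*4 + V(-2, r(-2))) = -40 - 47*(-1*4 + 3*(-1*(-2) - 1*0)/(6 - 2)) = -40 - 47*(-4 + 3*(2 + 0)/4) = -40 - 47*(-4 + 3*(1/4)*2) = -40 - 47*(-4 + 3/2) = -40 - 47*(-5/2) = -40 + 235/2 = 155/2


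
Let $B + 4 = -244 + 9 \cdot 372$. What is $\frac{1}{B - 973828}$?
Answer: $- \frac{1}{970728} \approx -1.0302 \cdot 10^{-6}$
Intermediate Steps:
$B = 3100$ ($B = -4 + \left(-244 + 9 \cdot 372\right) = -4 + \left(-244 + 3348\right) = -4 + 3104 = 3100$)
$\frac{1}{B - 973828} = \frac{1}{3100 - 973828} = \frac{1}{-970728} = - \frac{1}{970728}$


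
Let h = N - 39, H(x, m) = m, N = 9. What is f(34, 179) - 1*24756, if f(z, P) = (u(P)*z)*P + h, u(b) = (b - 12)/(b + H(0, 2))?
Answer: -3469904/181 ≈ -19171.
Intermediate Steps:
u(b) = (-12 + b)/(2 + b) (u(b) = (b - 12)/(b + 2) = (-12 + b)/(2 + b))
h = -30 (h = 9 - 39 = -30)
f(z, P) = -30 + P*z*(-12 + P)/(2 + P) (f(z, P) = (((-12 + P)/(2 + P))*z)*P - 30 = (z*(-12 + P)/(2 + P))*P - 30 = P*z*(-12 + P)/(2 + P) - 30 = -30 + P*z*(-12 + P)/(2 + P))
f(34, 179) - 1*24756 = (-60 - 30*179 + 179*34*(-12 + 179))/(2 + 179) - 1*24756 = (-60 - 5370 + 179*34*167)/181 - 24756 = (-60 - 5370 + 1016362)/181 - 24756 = (1/181)*1010932 - 24756 = 1010932/181 - 24756 = -3469904/181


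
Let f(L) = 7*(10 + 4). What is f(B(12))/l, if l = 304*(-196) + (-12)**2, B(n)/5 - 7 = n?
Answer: -49/29720 ≈ -0.0016487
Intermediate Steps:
B(n) = 35 + 5*n
l = -59440 (l = -59584 + 144 = -59440)
f(L) = 98 (f(L) = 7*14 = 98)
f(B(12))/l = 98/(-59440) = 98*(-1/59440) = -49/29720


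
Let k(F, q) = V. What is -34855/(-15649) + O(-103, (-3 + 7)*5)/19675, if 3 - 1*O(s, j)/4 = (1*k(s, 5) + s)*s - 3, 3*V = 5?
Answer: 98437151/923682225 ≈ 0.10657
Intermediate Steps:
V = 5/3 (V = (1/3)*5 = 5/3 ≈ 1.6667)
k(F, q) = 5/3
O(s, j) = 24 - 4*s*(5/3 + s) (O(s, j) = 12 - 4*((1*(5/3) + s)*s - 3) = 12 - 4*((5/3 + s)*s - 3) = 12 - 4*(s*(5/3 + s) - 3) = 12 - 4*(-3 + s*(5/3 + s)) = 12 + (12 - 4*s*(5/3 + s)) = 24 - 4*s*(5/3 + s))
-34855/(-15649) + O(-103, (-3 + 7)*5)/19675 = -34855/(-15649) + (24 - 4*(-103)**2 - 20/3*(-103))/19675 = -34855*(-1/15649) + (24 - 4*10609 + 2060/3)*(1/19675) = 34855/15649 + (24 - 42436 + 2060/3)*(1/19675) = 34855/15649 - 125176/3*1/19675 = 34855/15649 - 125176/59025 = 98437151/923682225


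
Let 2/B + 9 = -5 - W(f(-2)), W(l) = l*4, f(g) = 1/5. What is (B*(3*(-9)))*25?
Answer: 3375/37 ≈ 91.216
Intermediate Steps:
f(g) = ⅕
W(l) = 4*l
B = -5/37 (B = 2/(-9 + (-5 - 4/5)) = 2/(-9 + (-5 - 1*⅘)) = 2/(-9 + (-5 - ⅘)) = 2/(-9 - 29/5) = 2/(-74/5) = 2*(-5/74) = -5/37 ≈ -0.13514)
(B*(3*(-9)))*25 = -15*(-9)/37*25 = -5/37*(-27)*25 = (135/37)*25 = 3375/37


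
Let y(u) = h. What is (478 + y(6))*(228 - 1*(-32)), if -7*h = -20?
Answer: 875160/7 ≈ 1.2502e+5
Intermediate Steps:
h = 20/7 (h = -⅐*(-20) = 20/7 ≈ 2.8571)
y(u) = 20/7
(478 + y(6))*(228 - 1*(-32)) = (478 + 20/7)*(228 - 1*(-32)) = 3366*(228 + 32)/7 = (3366/7)*260 = 875160/7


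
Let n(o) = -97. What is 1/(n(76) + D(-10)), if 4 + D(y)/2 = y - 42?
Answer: -1/209 ≈ -0.0047847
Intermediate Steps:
D(y) = -92 + 2*y (D(y) = -8 + 2*(y - 42) = -8 + 2*(-42 + y) = -8 + (-84 + 2*y) = -92 + 2*y)
1/(n(76) + D(-10)) = 1/(-97 + (-92 + 2*(-10))) = 1/(-97 + (-92 - 20)) = 1/(-97 - 112) = 1/(-209) = -1/209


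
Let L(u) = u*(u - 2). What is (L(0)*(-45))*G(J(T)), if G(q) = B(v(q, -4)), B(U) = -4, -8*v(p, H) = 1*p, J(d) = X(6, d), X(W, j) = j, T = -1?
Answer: 0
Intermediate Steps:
J(d) = d
v(p, H) = -p/8
G(q) = -4
L(u) = u*(-2 + u)
(L(0)*(-45))*G(J(T)) = ((0*(-2 + 0))*(-45))*(-4) = ((0*(-2))*(-45))*(-4) = (0*(-45))*(-4) = 0*(-4) = 0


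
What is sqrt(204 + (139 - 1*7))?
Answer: 4*sqrt(21) ≈ 18.330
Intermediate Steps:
sqrt(204 + (139 - 1*7)) = sqrt(204 + (139 - 7)) = sqrt(204 + 132) = sqrt(336) = 4*sqrt(21)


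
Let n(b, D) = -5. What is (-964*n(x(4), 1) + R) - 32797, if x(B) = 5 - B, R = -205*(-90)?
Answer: -9527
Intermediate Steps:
R = 18450
(-964*n(x(4), 1) + R) - 32797 = (-964*(-5) + 18450) - 32797 = (4820 + 18450) - 32797 = 23270 - 32797 = -9527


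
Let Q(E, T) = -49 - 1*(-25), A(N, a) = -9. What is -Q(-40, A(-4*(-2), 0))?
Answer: 24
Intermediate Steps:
Q(E, T) = -24 (Q(E, T) = -49 + 25 = -24)
-Q(-40, A(-4*(-2), 0)) = -1*(-24) = 24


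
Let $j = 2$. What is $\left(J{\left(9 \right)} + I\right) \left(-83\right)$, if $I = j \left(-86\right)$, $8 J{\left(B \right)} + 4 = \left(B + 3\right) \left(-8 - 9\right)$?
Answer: $16434$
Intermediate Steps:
$J{\left(B \right)} = - \frac{55}{8} - \frac{17 B}{8}$ ($J{\left(B \right)} = - \frac{1}{2} + \frac{\left(B + 3\right) \left(-8 - 9\right)}{8} = - \frac{1}{2} + \frac{\left(3 + B\right) \left(-17\right)}{8} = - \frac{1}{2} + \frac{-51 - 17 B}{8} = - \frac{1}{2} - \left(\frac{51}{8} + \frac{17 B}{8}\right) = - \frac{55}{8} - \frac{17 B}{8}$)
$I = -172$ ($I = 2 \left(-86\right) = -172$)
$\left(J{\left(9 \right)} + I\right) \left(-83\right) = \left(\left(- \frac{55}{8} - \frac{153}{8}\right) - 172\right) \left(-83\right) = \left(-26 - 172\right) \left(-83\right) = \left(-198\right) \left(-83\right) = 16434$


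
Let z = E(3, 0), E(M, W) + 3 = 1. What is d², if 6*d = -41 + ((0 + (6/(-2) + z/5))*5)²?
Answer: 15376/9 ≈ 1708.4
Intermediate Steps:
E(M, W) = -2 (E(M, W) = -3 + 1 = -2)
z = -2
d = 124/3 (d = (-41 + ((0 + (6/(-2) - 2/5))*5)²)/6 = (-41 + ((0 + (6*(-½) - 2*⅕))*5)²)/6 = (-41 + ((0 + (-3 - ⅖))*5)²)/6 = (-41 + ((0 - 17/5)*5)²)/6 = (-41 + (-17/5*5)²)/6 = (-41 + (-17)²)/6 = (-41 + 289)/6 = (⅙)*248 = 124/3 ≈ 41.333)
d² = (124/3)² = 15376/9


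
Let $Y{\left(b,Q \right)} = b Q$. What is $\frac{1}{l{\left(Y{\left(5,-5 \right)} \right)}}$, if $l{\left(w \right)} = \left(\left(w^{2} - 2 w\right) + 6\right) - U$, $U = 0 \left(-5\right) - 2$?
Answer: $\frac{1}{683} \approx 0.0014641$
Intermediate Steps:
$U = -2$ ($U = 0 - 2 = -2$)
$Y{\left(b,Q \right)} = Q b$
$l{\left(w \right)} = 8 + w^{2} - 2 w$ ($l{\left(w \right)} = \left(\left(w^{2} - 2 w\right) + 6\right) - -2 = \left(6 + w^{2} - 2 w\right) + 2 = 8 + w^{2} - 2 w$)
$\frac{1}{l{\left(Y{\left(5,-5 \right)} \right)}} = \frac{1}{8 + \left(\left(-5\right) 5\right)^{2} - 2 \left(\left(-5\right) 5\right)} = \frac{1}{8 + \left(-25\right)^{2} - -50} = \frac{1}{8 + 625 + 50} = \frac{1}{683}$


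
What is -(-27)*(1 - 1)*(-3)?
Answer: 0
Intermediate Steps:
-(-27)*(1 - 1)*(-3) = -(-27)*0*(-3) = -9*0*(-3) = 0*(-3) = 0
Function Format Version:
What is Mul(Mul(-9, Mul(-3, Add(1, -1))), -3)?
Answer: 0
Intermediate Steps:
Mul(Mul(-9, Mul(-3, Add(1, -1))), -3) = Mul(Mul(-9, Mul(-3, 0)), -3) = Mul(Mul(-9, 0), -3) = Mul(0, -3) = 0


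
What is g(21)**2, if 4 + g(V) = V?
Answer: 289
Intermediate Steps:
g(V) = -4 + V
g(21)**2 = (-4 + 21)**2 = 17**2 = 289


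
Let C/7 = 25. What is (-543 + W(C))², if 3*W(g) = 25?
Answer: 2572816/9 ≈ 2.8587e+5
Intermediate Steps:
C = 175 (C = 7*25 = 175)
W(g) = 25/3 (W(g) = (⅓)*25 = 25/3)
(-543 + W(C))² = (-543 + 25/3)² = (-1604/3)² = 2572816/9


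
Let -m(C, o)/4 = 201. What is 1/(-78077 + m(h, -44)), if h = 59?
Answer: -1/78881 ≈ -1.2677e-5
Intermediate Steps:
m(C, o) = -804 (m(C, o) = -4*201 = -804)
1/(-78077 + m(h, -44)) = 1/(-78077 - 804) = 1/(-78881) = -1/78881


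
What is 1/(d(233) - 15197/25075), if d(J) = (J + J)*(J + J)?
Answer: 25075/5445171503 ≈ 4.6050e-6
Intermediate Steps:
d(J) = 4*J² (d(J) = (2*J)*(2*J) = 4*J²)
1/(d(233) - 15197/25075) = 1/(4*233² - 15197/25075) = 1/(4*54289 - 15197*1/25075) = 1/(217156 - 15197/25075) = 1/(5445171503/25075) = 25075/5445171503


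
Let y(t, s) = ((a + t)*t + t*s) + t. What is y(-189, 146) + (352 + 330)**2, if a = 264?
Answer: 423166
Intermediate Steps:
y(t, s) = t + s*t + t*(264 + t) (y(t, s) = ((264 + t)*t + t*s) + t = (t*(264 + t) + s*t) + t = (s*t + t*(264 + t)) + t = t + s*t + t*(264 + t))
y(-189, 146) + (352 + 330)**2 = -189*(265 + 146 - 189) + (352 + 330)**2 = -189*222 + 682**2 = -41958 + 465124 = 423166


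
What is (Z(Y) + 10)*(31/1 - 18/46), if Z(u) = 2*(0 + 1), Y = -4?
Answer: 8448/23 ≈ 367.30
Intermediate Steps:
Z(u) = 2 (Z(u) = 2*1 = 2)
(Z(Y) + 10)*(31/1 - 18/46) = (2 + 10)*(31/1 - 18/46) = 12*(31*1 - 18*1/46) = 12*(31 - 9/23) = 12*(704/23) = 8448/23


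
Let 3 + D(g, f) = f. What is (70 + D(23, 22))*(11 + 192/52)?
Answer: 16999/13 ≈ 1307.6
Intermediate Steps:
D(g, f) = -3 + f
(70 + D(23, 22))*(11 + 192/52) = (70 + (-3 + 22))*(11 + 192/52) = (70 + 19)*(11 + 192*(1/52)) = 89*(11 + 48/13) = 89*(191/13) = 16999/13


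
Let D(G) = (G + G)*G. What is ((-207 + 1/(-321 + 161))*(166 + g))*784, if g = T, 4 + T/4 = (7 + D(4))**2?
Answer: -5058669693/5 ≈ -1.0117e+9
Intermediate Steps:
D(G) = 2*G**2 (D(G) = (2*G)*G = 2*G**2)
T = 6068 (T = -16 + 4*(7 + 2*4**2)**2 = -16 + 4*(7 + 2*16)**2 = -16 + 4*(7 + 32)**2 = -16 + 4*39**2 = -16 + 4*1521 = -16 + 6084 = 6068)
g = 6068
((-207 + 1/(-321 + 161))*(166 + g))*784 = ((-207 + 1/(-321 + 161))*(166 + 6068))*784 = ((-207 + 1/(-160))*6234)*784 = ((-207 - 1/160)*6234)*784 = -33121/160*6234*784 = -103238157/80*784 = -5058669693/5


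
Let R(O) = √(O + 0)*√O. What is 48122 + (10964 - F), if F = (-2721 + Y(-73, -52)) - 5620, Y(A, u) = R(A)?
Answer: 67500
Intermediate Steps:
R(O) = O (R(O) = √O*√O = O)
Y(A, u) = A
F = -8414 (F = (-2721 - 73) - 5620 = -2794 - 5620 = -8414)
48122 + (10964 - F) = 48122 + (10964 - 1*(-8414)) = 48122 + (10964 + 8414) = 48122 + 19378 = 67500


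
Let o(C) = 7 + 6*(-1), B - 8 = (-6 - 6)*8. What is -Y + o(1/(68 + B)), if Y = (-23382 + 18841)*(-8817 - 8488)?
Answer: -78582004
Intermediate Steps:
B = -88 (B = 8 + (-6 - 6)*8 = 8 - 12*8 = 8 - 96 = -88)
o(C) = 1 (o(C) = 7 - 6 = 1)
Y = 78582005 (Y = -4541*(-17305) = 78582005)
-Y + o(1/(68 + B)) = -1*78582005 + 1 = -78582005 + 1 = -78582004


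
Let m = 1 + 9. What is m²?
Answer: 100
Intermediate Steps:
m = 10
m² = 10² = 100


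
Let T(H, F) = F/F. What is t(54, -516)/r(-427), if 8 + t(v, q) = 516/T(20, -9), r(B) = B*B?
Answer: 508/182329 ≈ 0.0027862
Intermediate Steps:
r(B) = B²
T(H, F) = 1
t(v, q) = 508 (t(v, q) = -8 + 516/1 = -8 + 516*1 = -8 + 516 = 508)
t(54, -516)/r(-427) = 508/((-427)²) = 508/182329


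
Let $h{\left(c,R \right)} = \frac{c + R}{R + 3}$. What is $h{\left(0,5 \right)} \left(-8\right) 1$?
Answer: $-5$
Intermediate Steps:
$h{\left(c,R \right)} = \frac{R + c}{3 + R}$
$h{\left(0,5 \right)} \left(-8\right) 1 = \frac{5 + 0}{3 + 5} \left(-8\right) 1 = \frac{1}{8} \cdot 5 \left(-8\right) 1 = \frac{5}{8} \left(-8\right) 1 = \left(-5\right) 1 = -5$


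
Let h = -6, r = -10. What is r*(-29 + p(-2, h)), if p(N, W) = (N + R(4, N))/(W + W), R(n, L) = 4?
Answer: 875/3 ≈ 291.67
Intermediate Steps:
p(N, W) = (4 + N)/(2*W) (p(N, W) = (N + 4)/(W + W) = (4 + N)/((2*W)) = (4 + N)*(1/(2*W)) = (4 + N)/(2*W))
r*(-29 + p(-2, h)) = -10*(-29 + (½)*(4 - 2)/(-6)) = -10*(-29 + (½)*(-⅙)*2) = -10*(-29 - ⅙) = -10*(-175/6) = 875/3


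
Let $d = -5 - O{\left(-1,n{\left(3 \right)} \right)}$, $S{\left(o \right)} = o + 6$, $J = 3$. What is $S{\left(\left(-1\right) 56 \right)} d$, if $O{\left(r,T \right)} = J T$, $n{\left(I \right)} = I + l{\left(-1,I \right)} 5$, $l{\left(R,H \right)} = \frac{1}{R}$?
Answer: $-50$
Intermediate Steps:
$n{\left(I \right)} = -5 + I$ ($n{\left(I \right)} = I + \frac{1}{-1} \cdot 5 = I - 5 = -5 + I$)
$O{\left(r,T \right)} = 3 T$
$S{\left(o \right)} = 6 + o$
$d = 1$ ($d = -5 - 3 \left(-5 + 3\right) = -5 - 3 \left(-2\right) = -5 - -6 = -5 + 6 = 1$)
$S{\left(\left(-1\right) 56 \right)} d = \left(6 - 56\right) 1 = \left(-50\right) 1 = -50$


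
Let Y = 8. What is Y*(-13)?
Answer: -104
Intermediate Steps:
Y*(-13) = 8*(-13) = -104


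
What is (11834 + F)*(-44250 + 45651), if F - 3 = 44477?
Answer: 78895914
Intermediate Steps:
F = 44480 (F = 3 + 44477 = 44480)
(11834 + F)*(-44250 + 45651) = (11834 + 44480)*(-44250 + 45651) = 56314*1401 = 78895914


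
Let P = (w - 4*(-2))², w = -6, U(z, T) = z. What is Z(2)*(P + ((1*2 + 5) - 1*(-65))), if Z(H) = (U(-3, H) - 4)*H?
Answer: -1064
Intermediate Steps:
Z(H) = -7*H (Z(H) = (-3 - 4)*H = -7*H)
P = 4 (P = (-6 - 4*(-2))² = (-6 + 8)² = 2² = 4)
Z(2)*(P + ((1*2 + 5) - 1*(-65))) = (-7*2)*(4 + ((1*2 + 5) - 1*(-65))) = -14*(4 + ((2 + 5) + 65)) = -14*(4 + (7 + 65)) = -14*(4 + 72) = -14*76 = -1064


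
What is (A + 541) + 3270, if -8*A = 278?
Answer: 15105/4 ≈ 3776.3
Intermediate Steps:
A = -139/4 (A = -⅛*278 = -139/4 ≈ -34.750)
(A + 541) + 3270 = (-139/4 + 541) + 3270 = 2025/4 + 3270 = 15105/4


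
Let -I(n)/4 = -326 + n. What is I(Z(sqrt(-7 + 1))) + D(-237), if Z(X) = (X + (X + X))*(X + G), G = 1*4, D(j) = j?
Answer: 1139 - 48*I*sqrt(6) ≈ 1139.0 - 117.58*I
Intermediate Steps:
G = 4
Z(X) = 3*X*(4 + X) (Z(X) = (X + (X + X))*(X + 4) = (X + 2*X)*(4 + X) = (3*X)*(4 + X) = 3*X*(4 + X))
I(n) = 1304 - 4*n (I(n) = -4*(-326 + n) = 1304 - 4*n)
I(Z(sqrt(-7 + 1))) + D(-237) = (1304 - 12*sqrt(-7 + 1)*(4 + sqrt(-7 + 1))) - 237 = (1304 - 12*sqrt(-6)*(4 + sqrt(-6))) - 237 = (1304 - 12*I*sqrt(6)*(4 + I*sqrt(6))) - 237 = 1067 - 12*I*sqrt(6)*(4 + I*sqrt(6))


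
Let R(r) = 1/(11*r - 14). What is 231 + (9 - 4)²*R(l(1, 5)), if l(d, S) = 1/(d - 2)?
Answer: 230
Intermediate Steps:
l(d, S) = 1/(-2 + d)
R(r) = 1/(-14 + 11*r)
231 + (9 - 4)²*R(l(1, 5)) = 231 + (9 - 4)²/(-14 + 11/(-2 + 1)) = 231 + 5²/(-14 + 11/(-1)) = 231 + 25/(-14 + 11*(-1)) = 231 + 25/(-14 - 11) = 231 + 25/(-25) = 231 + 25*(-1/25) = 231 - 1 = 230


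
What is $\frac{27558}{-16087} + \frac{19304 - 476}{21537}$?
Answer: $- \frac{32292290}{38496191} \approx -0.83884$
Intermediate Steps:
$\frac{27558}{-16087} + \frac{19304 - 476}{21537} = 27558 \left(- \frac{1}{16087}\right) + 18828 \cdot \frac{1}{21537} = - \frac{27558}{16087} + \frac{2092}{2393} = - \frac{32292290}{38496191}$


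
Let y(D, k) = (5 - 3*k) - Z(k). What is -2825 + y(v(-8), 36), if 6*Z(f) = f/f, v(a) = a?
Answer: -17569/6 ≈ -2928.2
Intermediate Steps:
Z(f) = ⅙ (Z(f) = (f/f)/6 = (⅙)*1 = ⅙)
y(D, k) = 29/6 - 3*k (y(D, k) = (5 - 3*k) - 1*⅙ = (5 - 3*k) - ⅙ = 29/6 - 3*k)
-2825 + y(v(-8), 36) = -2825 + (29/6 - 3*36) = -2825 + (29/6 - 108) = -2825 - 619/6 = -17569/6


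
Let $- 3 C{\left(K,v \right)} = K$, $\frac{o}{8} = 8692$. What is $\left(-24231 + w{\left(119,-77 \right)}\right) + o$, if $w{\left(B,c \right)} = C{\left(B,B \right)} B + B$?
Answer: $\frac{122111}{3} \approx 40704.0$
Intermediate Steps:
$o = 69536$ ($o = 8 \cdot 8692 = 69536$)
$C{\left(K,v \right)} = - \frac{K}{3}$
$w{\left(B,c \right)} = B - \frac{B^{2}}{3}$ ($w{\left(B,c \right)} = - \frac{B}{3} B + B = - \frac{B^{2}}{3} + B = B - \frac{B^{2}}{3}$)
$\left(-24231 + w{\left(119,-77 \right)}\right) + o = \left(-24231 + \frac{1}{3} \cdot 119 \left(3 - 119\right)\right) + 69536 = \left(-24231 + \frac{1}{3} \cdot 119 \left(-116\right)\right) + 69536 = \left(-24231 - \frac{13804}{3}\right) + 69536 = - \frac{86497}{3} + 69536 = \frac{122111}{3}$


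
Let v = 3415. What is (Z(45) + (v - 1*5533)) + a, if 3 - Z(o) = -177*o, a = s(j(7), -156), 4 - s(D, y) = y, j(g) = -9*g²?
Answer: 6010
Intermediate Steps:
s(D, y) = 4 - y
a = 160 (a = 4 - 1*(-156) = 4 + 156 = 160)
Z(o) = 3 + 177*o (Z(o) = 3 - (-177)*o = 3 + 177*o)
(Z(45) + (v - 1*5533)) + a = ((3 + 177*45) + (3415 - 1*5533)) + 160 = ((3 + 7965) + (3415 - 5533)) + 160 = (7968 - 2118) + 160 = 5850 + 160 = 6010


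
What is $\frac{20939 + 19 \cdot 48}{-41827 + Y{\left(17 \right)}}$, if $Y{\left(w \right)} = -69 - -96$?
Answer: $- \frac{21851}{41800} \approx -0.52275$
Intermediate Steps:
$Y{\left(w \right)} = 27$ ($Y{\left(w \right)} = -69 + 96 = 27$)
$\frac{20939 + 19 \cdot 48}{-41827 + Y{\left(17 \right)}} = \frac{20939 + 19 \cdot 48}{-41827 + 27} = \frac{20939 + 912}{-41800} = 21851 \left(- \frac{1}{41800}\right) = - \frac{21851}{41800}$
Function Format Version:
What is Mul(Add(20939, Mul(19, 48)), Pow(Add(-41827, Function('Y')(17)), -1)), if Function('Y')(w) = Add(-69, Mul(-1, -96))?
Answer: Rational(-21851, 41800) ≈ -0.52275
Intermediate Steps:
Function('Y')(w) = 27 (Function('Y')(w) = Add(-69, 96) = 27)
Mul(Add(20939, Mul(19, 48)), Pow(Add(-41827, Function('Y')(17)), -1)) = Mul(Add(20939, Mul(19, 48)), Pow(Add(-41827, 27), -1)) = Mul(Add(20939, 912), Pow(-41800, -1)) = Mul(21851, Rational(-1, 41800)) = Rational(-21851, 41800)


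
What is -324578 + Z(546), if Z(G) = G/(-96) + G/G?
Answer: -5193323/16 ≈ -3.2458e+5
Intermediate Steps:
Z(G) = 1 - G/96 (Z(G) = G*(-1/96) + 1 = -G/96 + 1 = 1 - G/96)
-324578 + Z(546) = -324578 + (1 - 1/96*546) = -324578 + (1 - 91/16) = -324578 - 75/16 = -5193323/16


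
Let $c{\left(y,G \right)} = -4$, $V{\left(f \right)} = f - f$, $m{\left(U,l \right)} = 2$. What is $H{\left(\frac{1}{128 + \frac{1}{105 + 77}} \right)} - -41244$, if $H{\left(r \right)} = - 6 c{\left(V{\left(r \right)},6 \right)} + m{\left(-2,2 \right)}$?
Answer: $41270$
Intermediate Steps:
$V{\left(f \right)} = 0$
$H{\left(r \right)} = 26$ ($H{\left(r \right)} = \left(-6\right) \left(-4\right) + 2 = 24 + 2 = 26$)
$H{\left(\frac{1}{128 + \frac{1}{105 + 77}} \right)} - -41244 = 26 - -41244 = 26 + 41244 = 41270$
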